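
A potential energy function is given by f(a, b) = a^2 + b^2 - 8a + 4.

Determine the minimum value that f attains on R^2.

f(a,b) separates as P(a) + Q(b) + 4, so its minimum is min P + min Q + 4.
P'(a) = 2a - 8 vanishes at a ∈ {4}; Q'(b) = 2b vanishes at b ∈ {0}.
Local minima of P (where P''>0): P(4)=-16. Local minima of Q: Q(0)=0.
So the global minimum of f is P(4) + Q(0) + 4 = -16 + 0 + 4 = -12, attained at (4, 0).

-12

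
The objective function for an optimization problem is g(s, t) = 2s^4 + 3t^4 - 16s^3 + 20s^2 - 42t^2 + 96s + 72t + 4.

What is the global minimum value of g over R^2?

g(s,t) separates as P(s) + Q(t) + 4, so its minimum is min P + min Q + 4.
P'(s) = 8(s - 4)(s - 3)(s + 1) vanishes at s ∈ {-1, 3, 4}; Q'(t) = 12(t - 2)(t - 1)(t + 3) vanishes at t ∈ {-3, 1, 2}.
Local minima of P (where P''>0): P(-1)=-58, P(4)=192. Local minima of Q: Q(-3)=-351, Q(2)=24.
So the global minimum of g is P(-1) + Q(-3) + 4 = -58 − 351 + 4 = -405, attained at (-1, -3).

-405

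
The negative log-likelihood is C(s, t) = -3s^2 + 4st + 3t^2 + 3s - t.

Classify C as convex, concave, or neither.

neither

C is quadratic, so its Hessian is the constant matrix H = [[-6, 4], [4, 6]].
det(H) = -52, tr(H) = 0.
det(H) < 0, so H is indefinite: neither convex nor concave.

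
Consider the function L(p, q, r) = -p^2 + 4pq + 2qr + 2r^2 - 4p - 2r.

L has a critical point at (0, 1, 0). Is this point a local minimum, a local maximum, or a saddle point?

saddle point

The Hessian is constant: H = [[-2, 4, 0], [4, 0, 2], [0, 2, 4]].
Leading principal minors: Δ₁ = -2, Δ₂ = -16, Δ₃ = -56.
The minors fit neither the all-positive nor the alternating-sign pattern, so H is indefinite: a saddle point.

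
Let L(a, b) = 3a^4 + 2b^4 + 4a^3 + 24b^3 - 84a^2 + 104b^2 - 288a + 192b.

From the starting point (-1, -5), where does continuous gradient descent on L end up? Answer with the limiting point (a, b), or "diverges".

(4, -4)

L is separable, so gradient descent decouples: a follows -∂L/∂a, b follows -∂L/∂b.
∂L/∂a = 12(a - 4)(a + 2)(a + 3); at a=-1 this is -120, so a increases.
∂L/∂b = 8(b + 2)(b + 3)(b + 4); at b=-5 this is -48, so b increases.
a converges to its nearest critical value 4 (a local min of the a-part); b converges to -4. The iterate converges to (4, -4).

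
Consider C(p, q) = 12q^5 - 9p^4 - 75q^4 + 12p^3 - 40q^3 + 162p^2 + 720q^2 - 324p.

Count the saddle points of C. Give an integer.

6

C separates as a function of p plus a function of q, so ∇C=0 decouples.
∂C/∂p = -36(p - 3)(p - 1)(p + 3) = 0 at p ∈ {-3, 1, 3}; ∂C/∂q = 60q(q - 4)(q - 3)(q + 2) = 0 at q ∈ {-2, 0, 3, 4}.
The Hessian is diagonal: diag(C_pp, C_qq). Second derivatives: C_pp(-3)=-864, C_pp(1)=288, C_pp(3)=-432; C_qq(-2)=-3600, C_qq(0)=1440, C_qq(3)=-900, C_qq(4)=1440.
Saddle points occur where the two diagonal entries have opposite signs: (-3, 0), (-3, 4), (1, -2), (1, 3), (3, 0), (3, 4). Count: 6.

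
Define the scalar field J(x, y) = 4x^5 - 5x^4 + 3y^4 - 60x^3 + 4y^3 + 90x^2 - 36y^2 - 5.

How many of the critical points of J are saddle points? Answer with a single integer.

J separates as a function of x plus a function of y, so ∇J=0 decouples.
∂J/∂x = 20x(x - 3)(x - 1)(x + 3) = 0 at x ∈ {-3, 0, 1, 3}; ∂J/∂y = 12y(y - 2)(y + 3) = 0 at y ∈ {-3, 0, 2}.
The Hessian is diagonal: diag(J_xx, J_yy). Second derivatives: J_xx(-3)=-1440, J_xx(0)=180, J_xx(1)=-160, J_xx(3)=720; J_yy(-3)=180, J_yy(0)=-72, J_yy(2)=120.
Saddle points occur where the two diagonal entries have opposite signs: (-3, -3), (-3, 2), (0, 0), (1, -3), (1, 2), (3, 0). Count: 6.

6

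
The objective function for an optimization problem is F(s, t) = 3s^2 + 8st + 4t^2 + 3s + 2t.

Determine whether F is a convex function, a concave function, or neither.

F is quadratic, so its Hessian is the constant matrix H = [[6, 8], [8, 8]].
det(H) = -16, tr(H) = 14.
det(H) < 0, so H is indefinite: neither convex nor concave.

neither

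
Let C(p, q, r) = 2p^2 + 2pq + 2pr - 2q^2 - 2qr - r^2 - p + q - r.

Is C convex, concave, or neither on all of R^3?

neither

C is quadratic, so its Hessian is the constant matrix H = [[4, 2, 2], [2, -4, -2], [2, -2, -2]].
Leading principal minors: 4, -20, 24.
Neither pattern holds ⇒ H is indefinite ⇒ neither convex nor concave.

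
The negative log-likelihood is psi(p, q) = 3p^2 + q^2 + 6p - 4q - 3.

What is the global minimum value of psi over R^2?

-10

psi(p,q) separates as A(p) + B(q) − 3, so its minimum is min A + min B − 3.
A'(p) = 6p + 6 vanishes at p ∈ {-1}; B'(q) = 2q - 4 vanishes at q ∈ {2}.
Local minima of A (where A''>0): A(-1)=-3. Local minima of B: B(2)=-4.
So the global minimum of psi is A(-1) + B(2) − 3 = -3 − 4 − 3 = -10, attained at (-1, 2).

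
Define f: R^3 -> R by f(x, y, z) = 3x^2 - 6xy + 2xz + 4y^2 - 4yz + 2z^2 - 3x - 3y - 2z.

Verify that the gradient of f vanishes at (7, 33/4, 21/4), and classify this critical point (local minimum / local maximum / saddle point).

local minimum

∇f = (6x - 6y + 2z - 3, -6x + 8y - 4z - 3, 2x - 4y + 4z - 2); substituting (7, 33/4, 21/4) gives ∇f = (0, 0, 0), so (7, 33/4, 21/4) is indeed a critical point.
The Hessian is constant: H = [[6, -6, 2], [-6, 8, -4], [2, -4, 4]].
Leading principal minors: Δ₁ = 6, Δ₂ = 12, Δ₃ = 16.
All leading minors are positive, so H is positive definite: a local minimum.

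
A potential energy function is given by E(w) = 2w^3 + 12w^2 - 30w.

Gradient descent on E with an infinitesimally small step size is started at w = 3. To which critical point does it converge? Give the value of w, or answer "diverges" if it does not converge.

1

E'(w) = 6(w - 1)(w + 5), so E'(3) = 96.
Gradient descent moves in the -E' direction, i.e. w is decreasing.
The nearest critical point in that direction is w = 1, where E'' = 36 > 0 (a local minimum). The iterate converges there.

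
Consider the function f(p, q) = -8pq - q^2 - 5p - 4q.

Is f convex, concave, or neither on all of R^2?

f is quadratic, so its Hessian is the constant matrix H = [[0, -8], [-8, -2]].
det(H) = -64, tr(H) = -2.
det(H) < 0, so H is indefinite: neither convex nor concave.

neither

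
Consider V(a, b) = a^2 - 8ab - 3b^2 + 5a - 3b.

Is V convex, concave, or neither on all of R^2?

neither

V is quadratic, so its Hessian is the constant matrix H = [[2, -8], [-8, -6]].
det(H) = -76, tr(H) = -4.
det(H) < 0, so H is indefinite: neither convex nor concave.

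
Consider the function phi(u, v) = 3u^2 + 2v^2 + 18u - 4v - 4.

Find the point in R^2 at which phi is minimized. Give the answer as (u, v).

phi(u,v) separates as P(u) + Q(v) − 4, so its minimum is min P + min Q − 4.
P'(u) = 6u + 18 vanishes at u ∈ {-3}; Q'(v) = 4v - 4 vanishes at v ∈ {1}.
Local minima of P (where P''>0): P(-3)=-27. Local minima of Q: Q(1)=-2.
So the global minimum of phi is P(-3) + Q(1) − 4 = -27 − 2 − 4 = -33, attained at (-3, 1).

(-3, 1)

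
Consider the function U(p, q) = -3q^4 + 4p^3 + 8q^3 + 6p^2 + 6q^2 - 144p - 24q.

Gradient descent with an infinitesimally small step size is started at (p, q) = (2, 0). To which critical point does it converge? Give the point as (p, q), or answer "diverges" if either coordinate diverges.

U is separable, so gradient descent decouples: p follows -∂U/∂p, q follows -∂U/∂q.
∂U/∂p = 12(p - 3)(p + 4); at p=2 this is -72, so p increases.
∂U/∂q = -12(q - 2)(q - 1)(q + 1); at q=0 this is -24, so q increases.
p converges to its nearest critical value 3 (a local min of the p-part); q converges to 1. The iterate converges to (3, 1).

(3, 1)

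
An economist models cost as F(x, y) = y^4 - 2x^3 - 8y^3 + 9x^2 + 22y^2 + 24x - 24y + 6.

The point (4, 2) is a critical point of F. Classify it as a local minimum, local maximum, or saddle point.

local maximum

The mixed partial ∂²F/∂x∂y is 0, so the Hessian at any point is diag(F_xx, F_yy) = diag(6(-2x + 3), 4(3y^2 - 12y + 11)).
At (4, 2): H = diag(-30, -4).
Both eigenvalues are negative, so H is negative definite: a local maximum.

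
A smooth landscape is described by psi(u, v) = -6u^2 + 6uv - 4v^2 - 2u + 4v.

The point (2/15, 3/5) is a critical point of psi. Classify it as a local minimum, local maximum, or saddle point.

local maximum

The Hessian of psi is constant: H = [[-12, 6], [6, -8]].
det(H) = (-12)·(-8) − 6² = 60.
det(H) > 0 and tr(H) = -20 < 0, so H is negative definite and the point is a local maximum.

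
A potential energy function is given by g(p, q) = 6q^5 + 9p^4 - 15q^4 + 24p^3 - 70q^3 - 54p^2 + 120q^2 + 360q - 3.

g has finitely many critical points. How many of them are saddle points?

g separates as a function of p plus a function of q, so ∇g=0 decouples.
∂g/∂p = 36p(p - 1)(p + 3) = 0 at p ∈ {-3, 0, 1}; ∂g/∂q = 30(q - 3)(q - 2)(q + 1)(q + 2) = 0 at q ∈ {-2, -1, 2, 3}.
The Hessian is diagonal: diag(g_pp, g_qq). Second derivatives: g_pp(-3)=432, g_pp(0)=-108, g_pp(1)=144; g_qq(-2)=-600, g_qq(-1)=360, g_qq(2)=-360, g_qq(3)=600.
Saddle points occur where the two diagonal entries have opposite signs: (-3, -2), (-3, 2), (0, -1), (0, 3), (1, -2), (1, 2). Count: 6.

6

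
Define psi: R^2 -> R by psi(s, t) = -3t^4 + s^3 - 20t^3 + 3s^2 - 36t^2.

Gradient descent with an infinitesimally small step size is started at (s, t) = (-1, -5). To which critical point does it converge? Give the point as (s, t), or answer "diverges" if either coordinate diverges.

psi is separable, so gradient descent decouples: s follows -∂psi/∂s, t follows -∂psi/∂t.
∂psi/∂s = 3s(s + 2); at s=-1 this is -3, so s increases.
∂psi/∂t = -12t(t + 2)(t + 3); at t=-5 this is 360, so t decreases.
The t-coordinate has no critical point in that direction and runs off to infinity.

diverges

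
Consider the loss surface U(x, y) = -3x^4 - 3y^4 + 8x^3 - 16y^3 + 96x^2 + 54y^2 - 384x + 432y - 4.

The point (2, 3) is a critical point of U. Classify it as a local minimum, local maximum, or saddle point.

The mixed partial ∂²U/∂x∂y is 0, so the Hessian at any point is diag(U_xx, U_yy) = diag(12(-3x^2 + 4x + 16), 12(-3y^2 - 8y + 9)).
At (2, 3): H = diag(144, -504).
The eigenvalues have opposite signs, so H is indefinite: a saddle point.

saddle point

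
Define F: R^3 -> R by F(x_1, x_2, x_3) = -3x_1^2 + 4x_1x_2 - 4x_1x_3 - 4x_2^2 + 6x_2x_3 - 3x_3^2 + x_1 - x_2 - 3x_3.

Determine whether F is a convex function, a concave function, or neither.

F is quadratic, so its Hessian is the constant matrix H = [[-6, 4, -4], [4, -8, 6], [-4, 6, -6]].
Leading principal minors: -6, 32, -40.
Signs alternate −, +, − ⇒ H ≺ 0 ⇒ concave.

concave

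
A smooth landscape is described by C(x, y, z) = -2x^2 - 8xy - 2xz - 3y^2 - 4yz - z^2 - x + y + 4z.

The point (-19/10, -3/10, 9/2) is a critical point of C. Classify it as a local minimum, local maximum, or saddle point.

saddle point

The Hessian is constant: H = [[-4, -8, -2], [-8, -6, -4], [-2, -4, -2]].
Leading principal minors: Δ₁ = -4, Δ₂ = -40, Δ₃ = 40.
The minors fit neither the all-positive nor the alternating-sign pattern, so H is indefinite: a saddle point.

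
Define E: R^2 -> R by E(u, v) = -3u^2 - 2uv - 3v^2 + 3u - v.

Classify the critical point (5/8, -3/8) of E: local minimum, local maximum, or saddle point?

local maximum

The Hessian of E is constant: H = [[-6, -2], [-2, -6]].
det(H) = (-6)·(-6) − (-2)² = 32.
det(H) > 0 and tr(H) = -12 < 0, so H is negative definite and the point is a local maximum.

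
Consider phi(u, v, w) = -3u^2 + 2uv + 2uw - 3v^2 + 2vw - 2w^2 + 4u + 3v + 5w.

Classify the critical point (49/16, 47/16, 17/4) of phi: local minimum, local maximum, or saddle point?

The Hessian is constant: H = [[-6, 2, 2], [2, -6, 2], [2, 2, -4]].
Leading principal minors: Δ₁ = -6, Δ₂ = 32, Δ₃ = -64.
The minors alternate sign starting negative (−, +, −), so H is negative definite: a local maximum.

local maximum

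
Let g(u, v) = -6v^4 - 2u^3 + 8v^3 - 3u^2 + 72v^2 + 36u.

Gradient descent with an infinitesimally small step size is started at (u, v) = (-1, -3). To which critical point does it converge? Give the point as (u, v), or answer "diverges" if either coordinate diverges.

diverges

g is separable, so gradient descent decouples: u follows -∂g/∂u, v follows -∂g/∂v.
∂g/∂u = -6(u - 2)(u + 3); at u=-1 this is 36, so u decreases.
∂g/∂v = -24v(v - 3)(v + 2); at v=-3 this is 432, so v decreases.
The v-coordinate has no critical point in that direction and runs off to infinity.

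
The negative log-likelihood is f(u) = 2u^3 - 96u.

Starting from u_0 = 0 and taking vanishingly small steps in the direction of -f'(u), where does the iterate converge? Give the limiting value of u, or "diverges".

f'(u) = 6(u - 4)(u + 4), so f'(0) = -96.
Gradient descent moves in the -f' direction, i.e. u is increasing.
The nearest critical point in that direction is u = 4, where f'' = 48 > 0 (a local minimum). The iterate converges there.

4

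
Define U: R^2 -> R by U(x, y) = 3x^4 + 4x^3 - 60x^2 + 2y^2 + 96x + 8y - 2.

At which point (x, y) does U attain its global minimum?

U(x,y) separates as P(x) + Q(y) − 2, so its minimum is min P + min Q − 2.
P'(x) = 12(x - 2)(x - 1)(x + 4) vanishes at x ∈ {-4, 1, 2}; Q'(y) = 4y + 8 vanishes at y ∈ {-2}.
Local minima of P (where P''>0): P(-4)=-832, P(2)=32. Local minima of Q: Q(-2)=-8.
So the global minimum of U is P(-4) + Q(-2) − 2 = -832 − 8 − 2 = -842, attained at (-4, -2).

(-4, -2)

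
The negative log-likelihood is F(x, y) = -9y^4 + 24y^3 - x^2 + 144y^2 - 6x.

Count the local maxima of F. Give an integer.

F separates as a function of x plus a function of y, so ∇F=0 decouples.
∂F/∂x = -2(x + 3) = 0 at x ∈ {-3}; ∂F/∂y = -36y(y - 4)(y + 2) = 0 at y ∈ {-2, 0, 4}.
The Hessian is diagonal: diag(F_xx, F_yy). Second derivatives: F_xx(-3)=-2; F_yy(-2)=-432, F_yy(0)=288, F_yy(4)=-864.
Local maxima occur where both diagonal entries negative: (-3, -2), (-3, 4). Count: 2.

2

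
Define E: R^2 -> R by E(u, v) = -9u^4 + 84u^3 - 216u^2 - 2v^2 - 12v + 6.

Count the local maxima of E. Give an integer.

E separates as a function of u plus a function of v, so ∇E=0 decouples.
∂E/∂u = -36u(u - 4)(u - 3) = 0 at u ∈ {0, 3, 4}; ∂E/∂v = -4(v + 3) = 0 at v ∈ {-3}.
The Hessian is diagonal: diag(E_uu, E_vv). Second derivatives: E_uu(0)=-432, E_uu(3)=108, E_uu(4)=-144; E_vv(-3)=-4.
Local maxima occur where both diagonal entries negative: (0, -3), (4, -3). Count: 2.

2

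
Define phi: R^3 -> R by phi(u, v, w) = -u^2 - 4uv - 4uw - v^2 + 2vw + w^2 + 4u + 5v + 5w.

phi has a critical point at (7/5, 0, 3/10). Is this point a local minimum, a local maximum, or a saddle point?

The Hessian is constant: H = [[-2, -4, -4], [-4, -2, 2], [-4, 2, 2]].
Leading principal minors: Δ₁ = -2, Δ₂ = -12, Δ₃ = 80.
The minors fit neither the all-positive nor the alternating-sign pattern, so H is indefinite: a saddle point.

saddle point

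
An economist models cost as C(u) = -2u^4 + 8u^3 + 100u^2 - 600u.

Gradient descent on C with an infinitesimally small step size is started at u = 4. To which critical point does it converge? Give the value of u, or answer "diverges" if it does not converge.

3

C'(u) = -8(u - 5)(u - 3)(u + 5), so C'(4) = 72.
Gradient descent moves in the -C' direction, i.e. u is decreasing.
The nearest critical point in that direction is u = 3, where C'' = 128 > 0 (a local minimum). The iterate converges there.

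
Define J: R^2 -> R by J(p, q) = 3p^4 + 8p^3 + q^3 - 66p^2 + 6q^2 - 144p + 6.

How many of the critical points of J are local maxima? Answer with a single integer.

J separates as a function of p plus a function of q, so ∇J=0 decouples.
∂J/∂p = 12(p - 3)(p + 1)(p + 4) = 0 at p ∈ {-4, -1, 3}; ∂J/∂q = 3q(q + 4) = 0 at q ∈ {-4, 0}.
The Hessian is diagonal: diag(J_pp, J_qq). Second derivatives: J_pp(-4)=252, J_pp(-1)=-144, J_pp(3)=336; J_qq(-4)=-12, J_qq(0)=12.
Local maxima occur where both diagonal entries negative: (-1, -4). Count: 1.

1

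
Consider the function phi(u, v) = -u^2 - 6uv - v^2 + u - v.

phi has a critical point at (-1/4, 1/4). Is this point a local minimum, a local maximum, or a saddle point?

saddle point

The Hessian of phi is constant: H = [[-2, -6], [-6, -2]].
det(H) = (-2)·(-2) − (-6)² = -32.
Since det(H) < 0, H is indefinite and the critical point is a saddle point.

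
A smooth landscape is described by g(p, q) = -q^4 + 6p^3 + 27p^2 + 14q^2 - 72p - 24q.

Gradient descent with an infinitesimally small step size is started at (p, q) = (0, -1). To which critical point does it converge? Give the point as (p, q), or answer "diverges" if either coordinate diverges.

(1, 1)

g is separable, so gradient descent decouples: p follows -∂g/∂p, q follows -∂g/∂q.
∂g/∂p = 18(p - 1)(p + 4); at p=0 this is -72, so p increases.
∂g/∂q = -4(q - 2)(q - 1)(q + 3); at q=-1 this is -48, so q increases.
p converges to its nearest critical value 1 (a local min of the p-part); q converges to 1. The iterate converges to (1, 1).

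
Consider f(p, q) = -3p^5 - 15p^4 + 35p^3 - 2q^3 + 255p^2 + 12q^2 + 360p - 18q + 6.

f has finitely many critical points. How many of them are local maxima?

2

f separates as a function of p plus a function of q, so ∇f=0 decouples.
∂f/∂p = -15(p - 3)(p + 1)(p + 2)(p + 4) = 0 at p ∈ {-4, -2, -1, 3}; ∂f/∂q = -6(q - 3)(q - 1) = 0 at q ∈ {1, 3}.
The Hessian is diagonal: diag(f_pp, f_qq). Second derivatives: f_pp(-4)=630, f_pp(-2)=-150, f_pp(-1)=180, f_pp(3)=-2100; f_qq(1)=12, f_qq(3)=-12.
Local maxima occur where both diagonal entries negative: (-2, 3), (3, 3). Count: 2.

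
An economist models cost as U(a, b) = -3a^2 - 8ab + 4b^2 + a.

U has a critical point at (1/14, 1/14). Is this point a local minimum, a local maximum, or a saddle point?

saddle point

The Hessian of U is constant: H = [[-6, -8], [-8, 8]].
det(H) = (-6)·8 − (-8)² = -112.
Since det(H) < 0, H is indefinite and the critical point is a saddle point.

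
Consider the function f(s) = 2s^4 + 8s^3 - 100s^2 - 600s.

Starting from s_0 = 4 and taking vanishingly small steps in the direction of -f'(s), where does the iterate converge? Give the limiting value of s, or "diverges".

f'(s) = 8(s - 5)(s + 3)(s + 5), so f'(4) = -504.
Gradient descent moves in the -f' direction, i.e. s is increasing.
The nearest critical point in that direction is s = 5, where f'' = 640 > 0 (a local minimum). The iterate converges there.

5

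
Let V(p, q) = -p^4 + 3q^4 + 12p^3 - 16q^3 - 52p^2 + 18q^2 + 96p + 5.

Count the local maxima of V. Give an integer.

V separates as a function of p plus a function of q, so ∇V=0 decouples.
∂V/∂p = -4(p - 4)(p - 3)(p - 2) = 0 at p ∈ {2, 3, 4}; ∂V/∂q = 12q(q - 3)(q - 1) = 0 at q ∈ {0, 1, 3}.
The Hessian is diagonal: diag(V_pp, V_qq). Second derivatives: V_pp(2)=-8, V_pp(3)=4, V_pp(4)=-8; V_qq(0)=36, V_qq(1)=-24, V_qq(3)=72.
Local maxima occur where both diagonal entries negative: (2, 1), (4, 1). Count: 2.

2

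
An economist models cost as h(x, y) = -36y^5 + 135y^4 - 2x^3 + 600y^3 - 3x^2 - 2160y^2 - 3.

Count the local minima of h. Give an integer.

h separates as a function of x plus a function of y, so ∇h=0 decouples.
∂h/∂x = -6x(x + 1) = 0 at x ∈ {-1, 0}; ∂h/∂y = -180y(y - 4)(y - 2)(y + 3) = 0 at y ∈ {-3, 0, 2, 4}.
The Hessian is diagonal: diag(h_xx, h_yy). Second derivatives: h_xx(-1)=6, h_xx(0)=-6; h_yy(-3)=18900, h_yy(0)=-4320, h_yy(2)=3600, h_yy(4)=-10080.
Local minima occur where both diagonal entries positive: (-1, -3), (-1, 2). Count: 2.

2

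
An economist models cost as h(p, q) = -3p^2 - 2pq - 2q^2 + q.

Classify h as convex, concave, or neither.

h is quadratic, so its Hessian is the constant matrix H = [[-6, -2], [-2, -4]].
det(H) = 20, tr(H) = -10.
det(H) > 0 and tr(H) < 0, so H is negative definite everywhere: concave.

concave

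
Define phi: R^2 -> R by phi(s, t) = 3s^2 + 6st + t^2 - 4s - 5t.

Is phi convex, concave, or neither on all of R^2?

neither

phi is quadratic, so its Hessian is the constant matrix H = [[6, 6], [6, 2]].
det(H) = -24, tr(H) = 8.
det(H) < 0, so H is indefinite: neither convex nor concave.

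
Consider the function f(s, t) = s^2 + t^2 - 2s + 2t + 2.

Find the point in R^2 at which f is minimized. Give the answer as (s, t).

f(s,t) separates as P(s) + Q(t) + 2, so its minimum is min P + min Q + 2.
P'(s) = 2s - 2 vanishes at s ∈ {1}; Q'(t) = 2(t + 1) vanishes at t ∈ {-1}.
Local minima of P (where P''>0): P(1)=-1. Local minima of Q: Q(-1)=-1.
So the global minimum of f is P(1) + Q(-1) + 2 = -1 − 1 + 2 = 0, attained at (1, -1).

(1, -1)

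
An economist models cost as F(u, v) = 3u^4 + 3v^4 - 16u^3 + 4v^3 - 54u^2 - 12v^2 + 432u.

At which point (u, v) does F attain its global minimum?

F(u,v) separates as P(u) + Q(v), so its minimum is min P + min Q.
P'(u) = 12(u - 4)(u - 3)(u + 3) vanishes at u ∈ {-3, 3, 4}; Q'(v) = 12v(v - 1)(v + 2) vanishes at v ∈ {-2, 0, 1}.
Local minima of P (where P''>0): P(-3)=-1107, P(4)=608. Local minima of Q: Q(-2)=-32, Q(1)=-5.
So the global minimum of F is P(-3) + Q(-2) = -1107 − 32 = -1139, attained at (-3, -2).

(-3, -2)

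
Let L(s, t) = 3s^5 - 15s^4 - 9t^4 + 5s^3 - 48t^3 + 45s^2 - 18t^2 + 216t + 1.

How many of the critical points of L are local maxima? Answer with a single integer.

L separates as a function of s plus a function of t, so ∇L=0 decouples.
∂L/∂s = 15s(s - 3)(s - 2)(s + 1) = 0 at s ∈ {-1, 0, 2, 3}; ∂L/∂t = -36(t - 1)(t + 2)(t + 3) = 0 at t ∈ {-3, -2, 1}.
The Hessian is diagonal: diag(L_ss, L_tt). Second derivatives: L_ss(-1)=-180, L_ss(0)=90, L_ss(2)=-90, L_ss(3)=180; L_tt(-3)=-144, L_tt(-2)=108, L_tt(1)=-432.
Local maxima occur where both diagonal entries negative: (-1, -3), (-1, 1), (2, -3), (2, 1). Count: 4.

4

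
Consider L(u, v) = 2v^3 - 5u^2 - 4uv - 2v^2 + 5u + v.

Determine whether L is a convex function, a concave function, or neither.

The term 2v^3 is cubic, so the Hessian is not constant.
∂²L/∂v² = 12v - 4, which takes both signs as v varies (negative for sufficiently negative v). A diagonal entry of the Hessian changing sign means the Hessian is neither positive- nor negative-semidefinite on all of R^2.

neither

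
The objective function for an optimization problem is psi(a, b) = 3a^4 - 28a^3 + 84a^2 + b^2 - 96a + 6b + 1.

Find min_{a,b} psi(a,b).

-72

psi(a,b) separates as P(a) + Q(b) + 1, so its minimum is min P + min Q + 1.
P'(a) = 12(a - 4)(a - 2)(a - 1) vanishes at a ∈ {1, 2, 4}; Q'(b) = 2b + 6 vanishes at b ∈ {-3}.
Local minima of P (where P''>0): P(1)=-37, P(4)=-64. Local minima of Q: Q(-3)=-9.
So the global minimum of psi is P(4) + Q(-3) + 1 = -64 − 9 + 1 = -72, attained at (4, -3).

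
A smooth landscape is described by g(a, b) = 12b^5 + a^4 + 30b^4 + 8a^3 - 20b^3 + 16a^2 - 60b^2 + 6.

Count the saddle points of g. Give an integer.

6

g separates as a function of a plus a function of b, so ∇g=0 decouples.
∂g/∂a = 4a(a + 2)(a + 4) = 0 at a ∈ {-4, -2, 0}; ∂g/∂b = 60b(b - 1)(b + 1)(b + 2) = 0 at b ∈ {-2, -1, 0, 1}.
The Hessian is diagonal: diag(g_aa, g_bb). Second derivatives: g_aa(-4)=32, g_aa(-2)=-16, g_aa(0)=32; g_bb(-2)=-360, g_bb(-1)=120, g_bb(0)=-120, g_bb(1)=360.
Saddle points occur where the two diagonal entries have opposite signs: (-4, -2), (-4, 0), (-2, -1), (-2, 1), (0, -2), (0, 0). Count: 6.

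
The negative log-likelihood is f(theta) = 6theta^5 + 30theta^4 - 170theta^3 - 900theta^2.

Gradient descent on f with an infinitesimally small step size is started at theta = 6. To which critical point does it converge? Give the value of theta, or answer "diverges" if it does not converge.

4

f'(theta) = 30theta(theta - 4)(theta + 3)(theta + 5), so f'(6) = 35640.
Gradient descent moves in the -f' direction, i.e. theta is decreasing.
The nearest critical point in that direction is theta = 4, where f'' = 7560 > 0 (a local minimum). The iterate converges there.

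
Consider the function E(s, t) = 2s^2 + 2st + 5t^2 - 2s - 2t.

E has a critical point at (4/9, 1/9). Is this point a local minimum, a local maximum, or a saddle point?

The Hessian of E is constant: H = [[4, 2], [2, 10]].
det(H) = 4·10 − 2² = 36.
det(H) > 0 and tr(H) = 14 > 0, so H is positive definite and the point is a local minimum.

local minimum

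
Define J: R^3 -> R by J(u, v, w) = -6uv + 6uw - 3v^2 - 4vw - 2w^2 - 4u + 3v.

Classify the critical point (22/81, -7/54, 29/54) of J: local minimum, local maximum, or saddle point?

saddle point

The Hessian is constant: H = [[0, -6, 6], [-6, -6, -4], [6, -4, -4]].
Leading principal minors: Δ₁ = 0, Δ₂ = -36, Δ₃ = 648.
The minors fit neither the all-positive nor the alternating-sign pattern, so H is indefinite: a saddle point.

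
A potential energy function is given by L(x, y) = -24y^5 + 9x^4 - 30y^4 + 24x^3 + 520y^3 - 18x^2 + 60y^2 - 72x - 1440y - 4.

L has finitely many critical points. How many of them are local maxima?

2

L separates as a function of x plus a function of y, so ∇L=0 decouples.
∂L/∂x = 36(x - 1)(x + 1)(x + 2) = 0 at x ∈ {-2, -1, 1}; ∂L/∂y = -120(y - 3)(y - 1)(y + 1)(y + 4) = 0 at y ∈ {-4, -1, 1, 3}.
The Hessian is diagonal: diag(L_xx, L_yy). Second derivatives: L_xx(-2)=108, L_xx(-1)=-72, L_xx(1)=216; L_yy(-4)=12600, L_yy(-1)=-2880, L_yy(1)=2400, L_yy(3)=-6720.
Local maxima occur where both diagonal entries negative: (-1, -1), (-1, 3). Count: 2.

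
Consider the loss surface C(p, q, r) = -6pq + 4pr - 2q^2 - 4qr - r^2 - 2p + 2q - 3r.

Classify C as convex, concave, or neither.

neither

C is quadratic, so its Hessian is the constant matrix H = [[0, -6, 4], [-6, -4, -4], [4, -4, -2]].
Leading principal minors: 0, -36, 328.
Neither pattern holds ⇒ H is indefinite ⇒ neither convex nor concave.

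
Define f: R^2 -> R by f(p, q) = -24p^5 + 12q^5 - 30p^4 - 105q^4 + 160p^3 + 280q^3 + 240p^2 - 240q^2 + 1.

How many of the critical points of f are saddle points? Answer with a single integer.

8

f separates as a function of p plus a function of q, so ∇f=0 decouples.
∂f/∂p = -120p(p - 2)(p + 1)(p + 2) = 0 at p ∈ {-2, -1, 0, 2}; ∂f/∂q = 60q(q - 4)(q - 2)(q - 1) = 0 at q ∈ {0, 1, 2, 4}.
The Hessian is diagonal: diag(f_pp, f_qq). Second derivatives: f_pp(-2)=960, f_pp(-1)=-360, f_pp(0)=480, f_pp(2)=-2880; f_qq(0)=-480, f_qq(1)=180, f_qq(2)=-240, f_qq(4)=1440.
Saddle points occur where the two diagonal entries have opposite signs: (-2, 0), (-2, 2), (-1, 1), (-1, 4), (0, 0), (0, 2), (2, 1), (2, 4). Count: 8.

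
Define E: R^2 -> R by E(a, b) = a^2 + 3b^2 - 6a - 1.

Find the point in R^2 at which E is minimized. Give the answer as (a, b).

E(a,b) separates as P(a) + Q(b) − 1, so its minimum is min P + min Q − 1.
P'(a) = 2a - 6 vanishes at a ∈ {3}; Q'(b) = 6b vanishes at b ∈ {0}.
Local minima of P (where P''>0): P(3)=-9. Local minima of Q: Q(0)=0.
So the global minimum of E is P(3) + Q(0) − 1 = -9 + 0 − 1 = -10, attained at (3, 0).

(3, 0)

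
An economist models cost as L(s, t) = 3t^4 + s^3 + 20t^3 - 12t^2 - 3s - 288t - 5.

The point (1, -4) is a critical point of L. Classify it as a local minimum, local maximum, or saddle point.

The mixed partial ∂²L/∂s∂t is 0, so the Hessian at any point is diag(L_ss, L_tt) = diag(6s, 12(3t^2 + 10t - 2)).
At (1, -4): H = diag(6, 72).
Both eigenvalues are positive, so H is positive definite: a local minimum.

local minimum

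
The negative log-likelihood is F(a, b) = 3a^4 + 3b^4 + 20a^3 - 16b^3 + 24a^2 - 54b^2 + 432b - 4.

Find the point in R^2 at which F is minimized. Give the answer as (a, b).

(-4, -3)

F(a,b) separates as P(a) + Q(b) − 4, so its minimum is min P + min Q − 4.
P'(a) = 12a(a + 1)(a + 4) vanishes at a ∈ {-4, -1, 0}; Q'(b) = 12(b - 4)(b - 3)(b + 3) vanishes at b ∈ {-3, 3, 4}.
Local minima of P (where P''>0): P(-4)=-128, P(0)=0. Local minima of Q: Q(-3)=-1107, Q(4)=608.
So the global minimum of F is P(-4) + Q(-3) − 4 = -128 − 1107 − 4 = -1239, attained at (-4, -3).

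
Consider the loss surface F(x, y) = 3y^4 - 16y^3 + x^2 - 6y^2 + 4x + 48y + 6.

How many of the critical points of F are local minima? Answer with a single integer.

2

F separates as a function of x plus a function of y, so ∇F=0 decouples.
∂F/∂x = 2(x + 2) = 0 at x ∈ {-2}; ∂F/∂y = 12(y - 4)(y - 1)(y + 1) = 0 at y ∈ {-1, 1, 4}.
The Hessian is diagonal: diag(F_xx, F_yy). Second derivatives: F_xx(-2)=2; F_yy(-1)=120, F_yy(1)=-72, F_yy(4)=180.
Local minima occur where both diagonal entries positive: (-2, -1), (-2, 4). Count: 2.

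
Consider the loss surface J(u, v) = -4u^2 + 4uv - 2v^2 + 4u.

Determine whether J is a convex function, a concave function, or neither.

J is quadratic, so its Hessian is the constant matrix H = [[-8, 4], [4, -4]].
det(H) = 16, tr(H) = -12.
det(H) > 0 and tr(H) < 0, so H is negative definite everywhere: concave.

concave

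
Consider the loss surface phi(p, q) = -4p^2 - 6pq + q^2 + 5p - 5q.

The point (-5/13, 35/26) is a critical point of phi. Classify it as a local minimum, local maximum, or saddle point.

saddle point

The Hessian of phi is constant: H = [[-8, -6], [-6, 2]].
det(H) = (-8)·2 − (-6)² = -52.
Since det(H) < 0, H is indefinite and the critical point is a saddle point.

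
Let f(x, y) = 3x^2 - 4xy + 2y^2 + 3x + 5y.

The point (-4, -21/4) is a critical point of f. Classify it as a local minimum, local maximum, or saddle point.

local minimum

The Hessian of f is constant: H = [[6, -4], [-4, 4]].
det(H) = 6·4 − (-4)² = 8.
det(H) > 0 and tr(H) = 10 > 0, so H is positive definite and the point is a local minimum.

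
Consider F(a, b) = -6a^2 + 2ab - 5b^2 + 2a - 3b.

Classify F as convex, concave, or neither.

concave

F is quadratic, so its Hessian is the constant matrix H = [[-12, 2], [2, -10]].
det(H) = 116, tr(H) = -22.
det(H) > 0 and tr(H) < 0, so H is negative definite everywhere: concave.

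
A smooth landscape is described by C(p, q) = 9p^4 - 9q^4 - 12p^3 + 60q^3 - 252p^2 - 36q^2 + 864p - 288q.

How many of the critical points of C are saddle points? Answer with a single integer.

C separates as a function of p plus a function of q, so ∇C=0 decouples.
∂C/∂p = 36(p - 3)(p - 2)(p + 4) = 0 at p ∈ {-4, 2, 3}; ∂C/∂q = -36(q - 4)(q - 2)(q + 1) = 0 at q ∈ {-1, 2, 4}.
The Hessian is diagonal: diag(C_pp, C_qq). Second derivatives: C_pp(-4)=1512, C_pp(2)=-216, C_pp(3)=252; C_qq(-1)=-540, C_qq(2)=216, C_qq(4)=-360.
Saddle points occur where the two diagonal entries have opposite signs: (-4, -1), (-4, 4), (2, 2), (3, -1), (3, 4). Count: 5.

5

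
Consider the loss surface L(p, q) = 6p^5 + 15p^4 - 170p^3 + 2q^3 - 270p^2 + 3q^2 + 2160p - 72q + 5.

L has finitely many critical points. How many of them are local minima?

L separates as a function of p plus a function of q, so ∇L=0 decouples.
∂L/∂p = 30(p - 3)(p - 2)(p + 3)(p + 4) = 0 at p ∈ {-4, -3, 2, 3}; ∂L/∂q = 6(q - 3)(q + 4) = 0 at q ∈ {-4, 3}.
The Hessian is diagonal: diag(L_pp, L_qq). Second derivatives: L_pp(-4)=-1260, L_pp(-3)=900, L_pp(2)=-900, L_pp(3)=1260; L_qq(-4)=-42, L_qq(3)=42.
Local minima occur where both diagonal entries positive: (-3, 3), (3, 3). Count: 2.

2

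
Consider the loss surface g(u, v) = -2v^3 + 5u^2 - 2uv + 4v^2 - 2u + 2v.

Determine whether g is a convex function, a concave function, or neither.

The term -2v^3 is cubic, so the Hessian is not constant.
∂²g/∂v² = -12v + 8, which takes both signs as v varies (negative for sufficiently large v). A diagonal entry of the Hessian changing sign means the Hessian is neither positive- nor negative-semidefinite on all of R^2.

neither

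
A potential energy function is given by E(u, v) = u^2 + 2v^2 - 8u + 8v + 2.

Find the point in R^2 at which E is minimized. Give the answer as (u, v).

(4, -2)

E(u,v) separates as P(u) + Q(v) + 2, so its minimum is min P + min Q + 2.
P'(u) = 2u - 8 vanishes at u ∈ {4}; Q'(v) = 4v + 8 vanishes at v ∈ {-2}.
Local minima of P (where P''>0): P(4)=-16. Local minima of Q: Q(-2)=-8.
So the global minimum of E is P(4) + Q(-2) + 2 = -16 − 8 + 2 = -22, attained at (4, -2).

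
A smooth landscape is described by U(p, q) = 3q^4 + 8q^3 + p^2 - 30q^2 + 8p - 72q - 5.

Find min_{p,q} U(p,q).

U(p,q) separates as A(p) + B(q) − 5, so its minimum is min A + min B − 5.
A'(p) = 2p + 8 vanishes at p ∈ {-4}; B'(q) = 12(q - 2)(q + 1)(q + 3) vanishes at q ∈ {-3, -1, 2}.
Local minima of A (where A''>0): A(-4)=-16. Local minima of B: B(-3)=-27, B(2)=-152.
So the global minimum of U is A(-4) + B(2) − 5 = -16 − 152 − 5 = -173, attained at (-4, 2).

-173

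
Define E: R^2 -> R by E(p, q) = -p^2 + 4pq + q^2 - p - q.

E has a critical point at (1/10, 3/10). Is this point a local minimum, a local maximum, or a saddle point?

The Hessian of E is constant: H = [[-2, 4], [4, 2]].
det(H) = (-2)·2 − 4² = -20.
Since det(H) < 0, H is indefinite and the critical point is a saddle point.

saddle point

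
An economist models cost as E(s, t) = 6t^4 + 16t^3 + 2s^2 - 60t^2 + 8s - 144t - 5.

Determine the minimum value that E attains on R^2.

E(s,t) separates as P(s) + Q(t) − 5, so its minimum is min P + min Q − 5.
P'(s) = 4s + 8 vanishes at s ∈ {-2}; Q'(t) = 24(t - 2)(t + 1)(t + 3) vanishes at t ∈ {-3, -1, 2}.
Local minima of P (where P''>0): P(-2)=-8. Local minima of Q: Q(-3)=-54, Q(2)=-304.
So the global minimum of E is P(-2) + Q(2) − 5 = -8 − 304 − 5 = -317, attained at (-2, 2).

-317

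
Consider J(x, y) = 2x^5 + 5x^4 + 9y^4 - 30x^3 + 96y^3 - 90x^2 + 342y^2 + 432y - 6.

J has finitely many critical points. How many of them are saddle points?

J separates as a function of x plus a function of y, so ∇J=0 decouples.
∂J/∂x = 10x(x - 3)(x + 2)(x + 3) = 0 at x ∈ {-3, -2, 0, 3}; ∂J/∂y = 36(y + 1)(y + 3)(y + 4) = 0 at y ∈ {-4, -3, -1}.
The Hessian is diagonal: diag(J_xx, J_yy). Second derivatives: J_xx(-3)=-180, J_xx(-2)=100, J_xx(0)=-180, J_xx(3)=900; J_yy(-4)=108, J_yy(-3)=-72, J_yy(-1)=216.
Saddle points occur where the two diagonal entries have opposite signs: (-3, -4), (-3, -1), (-2, -3), (0, -4), (0, -1), (3, -3). Count: 6.

6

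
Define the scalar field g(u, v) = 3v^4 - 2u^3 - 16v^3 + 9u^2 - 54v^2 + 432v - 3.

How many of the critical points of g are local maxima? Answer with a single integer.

1

g separates as a function of u plus a function of v, so ∇g=0 decouples.
∂g/∂u = -6u(u - 3) = 0 at u ∈ {0, 3}; ∂g/∂v = 12(v - 4)(v - 3)(v + 3) = 0 at v ∈ {-3, 3, 4}.
The Hessian is diagonal: diag(g_uu, g_vv). Second derivatives: g_uu(0)=18, g_uu(3)=-18; g_vv(-3)=504, g_vv(3)=-72, g_vv(4)=84.
Local maxima occur where both diagonal entries negative: (3, 3). Count: 1.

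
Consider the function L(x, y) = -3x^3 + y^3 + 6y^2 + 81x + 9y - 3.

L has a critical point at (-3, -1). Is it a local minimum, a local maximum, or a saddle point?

The mixed partial ∂²L/∂x∂y is 0, so the Hessian at any point is diag(L_xx, L_yy) = diag(-18x, 6(y + 2)).
At (-3, -1): H = diag(54, 6).
Both eigenvalues are positive, so H is positive definite: a local minimum.

local minimum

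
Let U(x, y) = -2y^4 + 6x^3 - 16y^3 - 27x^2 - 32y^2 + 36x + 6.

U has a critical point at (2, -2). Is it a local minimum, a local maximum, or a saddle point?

local minimum

The mixed partial ∂²U/∂x∂y is 0, so the Hessian at any point is diag(U_xx, U_yy) = diag(18(2x - 3), -8(3y^2 + 12y + 8)).
At (2, -2): H = diag(18, 32).
Both eigenvalues are positive, so H is positive definite: a local minimum.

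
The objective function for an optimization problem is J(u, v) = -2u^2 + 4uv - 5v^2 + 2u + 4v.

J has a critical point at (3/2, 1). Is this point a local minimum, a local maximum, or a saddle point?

local maximum

The Hessian of J is constant: H = [[-4, 4], [4, -10]].
det(H) = (-4)·(-10) − 4² = 24.
det(H) > 0 and tr(H) = -14 < 0, so H is negative definite and the point is a local maximum.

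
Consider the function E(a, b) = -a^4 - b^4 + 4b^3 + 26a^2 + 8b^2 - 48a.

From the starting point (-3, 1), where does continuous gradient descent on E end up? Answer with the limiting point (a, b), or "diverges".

E is separable, so gradient descent decouples: a follows -∂E/∂a, b follows -∂E/∂b.
∂E/∂a = -4(a - 3)(a - 1)(a + 4); at a=-3 this is -96, so a increases.
∂E/∂b = -4b(b - 4)(b + 1); at b=1 this is 24, so b decreases.
a converges to its nearest critical value 1 (a local min of the a-part); b converges to 0. The iterate converges to (1, 0).

(1, 0)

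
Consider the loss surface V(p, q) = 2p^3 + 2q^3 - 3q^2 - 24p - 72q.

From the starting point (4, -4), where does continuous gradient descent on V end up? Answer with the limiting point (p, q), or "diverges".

diverges

V is separable, so gradient descent decouples: p follows -∂V/∂p, q follows -∂V/∂q.
∂V/∂p = 6(p - 2)(p + 2); at p=4 this is 72, so p decreases.
∂V/∂q = 6(q - 4)(q + 3); at q=-4 this is 48, so q decreases.
The q-coordinate has no critical point in that direction and runs off to infinity.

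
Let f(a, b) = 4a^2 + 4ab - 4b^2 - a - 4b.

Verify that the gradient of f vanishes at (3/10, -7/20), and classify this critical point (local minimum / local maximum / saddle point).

saddle point

∇f = (8a + 4b - 1, 4a - 8b - 4); substituting (3/10, -7/20) gives ∇f = (0, 0), so (3/10, -7/20) is indeed a critical point.
The Hessian of f is constant: H = [[8, 4], [4, -8]].
det(H) = 8·(-8) − 4² = -80.
Since det(H) < 0, H is indefinite and the critical point is a saddle point.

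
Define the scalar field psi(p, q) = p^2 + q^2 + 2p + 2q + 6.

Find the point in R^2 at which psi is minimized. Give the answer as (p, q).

psi(p,q) separates as A(p) + B(q) + 6, so its minimum is min A + min B + 6.
A'(p) = 2p + 2 vanishes at p ∈ {-1}; B'(q) = 2q + 2 vanishes at q ∈ {-1}.
Local minima of A (where A''>0): A(-1)=-1. Local minima of B: B(-1)=-1.
So the global minimum of psi is A(-1) + B(-1) + 6 = -1 − 1 + 6 = 4, attained at (-1, -1).

(-1, -1)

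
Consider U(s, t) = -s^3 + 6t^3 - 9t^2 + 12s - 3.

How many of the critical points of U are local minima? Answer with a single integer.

1

U separates as a function of s plus a function of t, so ∇U=0 decouples.
∂U/∂s = -3(s - 2)(s + 2) = 0 at s ∈ {-2, 2}; ∂U/∂t = 18t(t - 1) = 0 at t ∈ {0, 1}.
The Hessian is diagonal: diag(U_ss, U_tt). Second derivatives: U_ss(-2)=12, U_ss(2)=-12; U_tt(0)=-18, U_tt(1)=18.
Local minima occur where both diagonal entries positive: (-2, 1). Count: 1.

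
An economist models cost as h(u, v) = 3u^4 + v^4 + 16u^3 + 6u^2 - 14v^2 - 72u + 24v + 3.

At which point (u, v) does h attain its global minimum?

(1, -3)

h(u,v) separates as P(u) + Q(v) + 3, so its minimum is min P + min Q + 3.
P'(u) = 12(u - 1)(u + 2)(u + 3) vanishes at u ∈ {-3, -2, 1}; Q'(v) = 4(v - 2)(v - 1)(v + 3) vanishes at v ∈ {-3, 1, 2}.
Local minima of P (where P''>0): P(-3)=81, P(1)=-47. Local minima of Q: Q(-3)=-117, Q(2)=8.
So the global minimum of h is P(1) + Q(-3) + 3 = -47 − 117 + 3 = -161, attained at (1, -3).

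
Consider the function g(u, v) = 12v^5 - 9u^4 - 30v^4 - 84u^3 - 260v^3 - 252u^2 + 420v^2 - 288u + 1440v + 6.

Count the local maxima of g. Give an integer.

g separates as a function of u plus a function of v, so ∇g=0 decouples.
∂g/∂u = -36(u + 1)(u + 2)(u + 4) = 0 at u ∈ {-4, -2, -1}; ∂g/∂v = 60(v - 4)(v - 2)(v + 1)(v + 3) = 0 at v ∈ {-3, -1, 2, 4}.
The Hessian is diagonal: diag(g_uu, g_vv). Second derivatives: g_uu(-4)=-216, g_uu(-2)=72, g_uu(-1)=-108; g_vv(-3)=-4200, g_vv(-1)=1800, g_vv(2)=-1800, g_vv(4)=4200.
Local maxima occur where both diagonal entries negative: (-4, -3), (-4, 2), (-1, -3), (-1, 2). Count: 4.

4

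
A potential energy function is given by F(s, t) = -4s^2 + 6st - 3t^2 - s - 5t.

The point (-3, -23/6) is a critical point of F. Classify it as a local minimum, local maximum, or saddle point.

local maximum

The Hessian of F is constant: H = [[-8, 6], [6, -6]].
det(H) = (-8)·(-6) − 6² = 12.
det(H) > 0 and tr(H) = -14 < 0, so H is negative definite and the point is a local maximum.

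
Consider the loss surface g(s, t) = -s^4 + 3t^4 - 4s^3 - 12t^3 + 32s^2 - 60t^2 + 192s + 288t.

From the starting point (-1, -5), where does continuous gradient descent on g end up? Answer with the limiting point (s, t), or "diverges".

g is separable, so gradient descent decouples: s follows -∂g/∂s, t follows -∂g/∂t.
∂g/∂s = -4(s - 4)(s + 3)(s + 4); at s=-1 this is 120, so s decreases.
∂g/∂t = 12(t - 4)(t - 2)(t + 3); at t=-5 this is -1512, so t increases.
s converges to its nearest critical value -3 (a local min of the s-part); t converges to -3. The iterate converges to (-3, -3).

(-3, -3)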